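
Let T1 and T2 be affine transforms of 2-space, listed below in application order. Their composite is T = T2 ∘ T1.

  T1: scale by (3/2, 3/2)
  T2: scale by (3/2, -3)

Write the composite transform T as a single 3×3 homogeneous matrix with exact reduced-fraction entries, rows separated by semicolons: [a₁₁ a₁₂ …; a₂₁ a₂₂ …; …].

T = [9/4 0 0; 0 -9/2 0; 0 0 1]

T1 = [3/2 0 0; 0 3/2 0; 0 0 1]
T2·T1 = [9/4 0 0; 0 -9/2 0; 0 0 1]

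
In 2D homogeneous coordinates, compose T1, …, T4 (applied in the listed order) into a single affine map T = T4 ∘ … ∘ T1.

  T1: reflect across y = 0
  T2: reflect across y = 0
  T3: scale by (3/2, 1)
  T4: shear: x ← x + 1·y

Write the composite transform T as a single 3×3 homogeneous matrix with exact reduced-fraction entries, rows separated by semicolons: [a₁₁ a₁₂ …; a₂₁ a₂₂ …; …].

T = [3/2 1 0; 0 1 0; 0 0 1]

T1 = [1 0 0; 0 -1 0; 0 0 1]
T2·T1 = [1 0 0; 0 1 0; 0 0 1]
T3·…·T1 = [3/2 0 0; 0 1 0; 0 0 1]
T4·…·T1 = [3/2 1 0; 0 1 0; 0 0 1]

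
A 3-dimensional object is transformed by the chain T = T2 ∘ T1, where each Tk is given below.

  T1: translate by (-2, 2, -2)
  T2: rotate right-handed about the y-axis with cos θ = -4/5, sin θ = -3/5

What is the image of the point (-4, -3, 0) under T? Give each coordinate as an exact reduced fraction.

T1 translate by (-2, 2, -2): (-4, -3, 0) → (-6, -1, -2)
T2 rotate right-handed about the y-axis with cos θ = -4/5, sin θ = -3/5: (-6, -1, -2) → (6, -1, -2)

T(p) = (6, -1, -2)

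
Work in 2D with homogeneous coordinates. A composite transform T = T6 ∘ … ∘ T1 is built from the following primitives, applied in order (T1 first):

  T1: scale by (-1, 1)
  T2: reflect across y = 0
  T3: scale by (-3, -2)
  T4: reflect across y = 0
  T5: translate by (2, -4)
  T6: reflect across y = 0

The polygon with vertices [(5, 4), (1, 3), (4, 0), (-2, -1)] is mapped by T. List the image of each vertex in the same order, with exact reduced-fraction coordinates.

T1 scale by (-1, 1): (5, 4) → (-5, 4); (1, 3) → (-1, 3); (4, 0) → (-4, 0); (-2, -1) → (2, -1)
T2 reflect across y = 0: (-5, 4) → (-5, -4); (-1, 3) → (-1, -3); (-4, 0) → (-4, 0); (2, -1) → (2, 1)
T3 scale by (-3, -2): (-5, -4) → (15, 8); (-1, -3) → (3, 6); (-4, 0) → (12, 0); (2, 1) → (-6, -2)
T4 reflect across y = 0: (15, 8) → (15, -8); (3, 6) → (3, -6); (12, 0) → (12, 0); (-6, -2) → (-6, 2)
T5 translate by (2, -4): (15, -8) → (17, -12); (3, -6) → (5, -10); (12, 0) → (14, -4); (-6, 2) → (-4, -2)
T6 reflect across y = 0: (17, -12) → (17, 12); (5, -10) → (5, 10); (14, -4) → (14, 4); (-4, -2) → (-4, 2)

image vertices: (17, 12), (5, 10), (14, 4), (-4, 2)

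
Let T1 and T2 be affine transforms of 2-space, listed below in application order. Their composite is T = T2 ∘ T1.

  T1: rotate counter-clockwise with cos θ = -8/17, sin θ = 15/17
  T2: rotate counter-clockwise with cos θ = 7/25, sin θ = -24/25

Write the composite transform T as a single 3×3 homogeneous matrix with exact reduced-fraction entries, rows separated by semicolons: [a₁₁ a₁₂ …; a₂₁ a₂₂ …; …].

T = [304/425 -297/425 0; 297/425 304/425 0; 0 0 1]

T1 = [-8/17 -15/17 0; 15/17 -8/17 0; 0 0 1]
T2·T1 = [304/425 -297/425 0; 297/425 304/425 0; 0 0 1]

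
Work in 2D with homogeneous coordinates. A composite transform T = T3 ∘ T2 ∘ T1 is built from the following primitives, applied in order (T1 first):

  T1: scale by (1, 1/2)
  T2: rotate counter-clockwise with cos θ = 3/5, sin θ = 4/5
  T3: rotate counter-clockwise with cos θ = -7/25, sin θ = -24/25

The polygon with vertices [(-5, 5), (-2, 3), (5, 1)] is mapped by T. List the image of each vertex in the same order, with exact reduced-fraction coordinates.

T1 scale by (1, 1/2): (-5, 5) → (-5, 5/2); (-2, 3) → (-2, 3/2); (5, 1) → (5, 1/2)
T2 rotate counter-clockwise with cos θ = 3/5, sin θ = 4/5: (-5, 5/2) → (-5, -5/2); (-2, 3/2) → (-12/5, -7/10); (5, 1/2) → (13/5, 43/10)
T3 rotate counter-clockwise with cos θ = -7/25, sin θ = -24/25: (-5, -5/2) → (-1, 11/2); (-12/5, -7/10) → (0, 5/2); (13/5, 43/10) → (17/5, -37/10)

image vertices: (-1, 11/2), (0, 5/2), (17/5, -37/10)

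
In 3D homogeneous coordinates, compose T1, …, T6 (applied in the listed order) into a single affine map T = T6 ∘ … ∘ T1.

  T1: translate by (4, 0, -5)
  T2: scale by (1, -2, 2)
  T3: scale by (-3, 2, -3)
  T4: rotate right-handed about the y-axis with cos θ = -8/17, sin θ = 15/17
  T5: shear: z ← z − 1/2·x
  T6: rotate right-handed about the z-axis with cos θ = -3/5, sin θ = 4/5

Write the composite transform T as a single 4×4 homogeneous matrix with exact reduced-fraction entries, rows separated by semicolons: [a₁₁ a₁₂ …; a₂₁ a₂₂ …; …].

T1 = [1 0 0 4; 0 1 0 0; 0 0 1 -5; 0 0 0 1]
T2·T1 = [1 0 0 4; 0 -2 0 0; 0 0 2 -10; 0 0 0 1]
T3·…·T1 = [-3 0 0 -12; 0 -4 0 0; 0 0 -6 30; 0 0 0 1]
T4·…·T1 = [24/17 0 -90/17 546/17; 0 -4 0 0; 45/17 0 48/17 -60/17; 0 0 0 1]
T5·…·T1 = [24/17 0 -90/17 546/17; 0 -4 0 0; 33/17 0 93/17 -333/17; 0 0 0 1]
T6·…·T1 = [-72/85 16/5 54/17 -1638/85; 96/85 12/5 -72/17 2184/85; 33/17 0 93/17 -333/17; 0 0 0 1]

T = [-72/85 16/5 54/17 -1638/85; 96/85 12/5 -72/17 2184/85; 33/17 0 93/17 -333/17; 0 0 0 1]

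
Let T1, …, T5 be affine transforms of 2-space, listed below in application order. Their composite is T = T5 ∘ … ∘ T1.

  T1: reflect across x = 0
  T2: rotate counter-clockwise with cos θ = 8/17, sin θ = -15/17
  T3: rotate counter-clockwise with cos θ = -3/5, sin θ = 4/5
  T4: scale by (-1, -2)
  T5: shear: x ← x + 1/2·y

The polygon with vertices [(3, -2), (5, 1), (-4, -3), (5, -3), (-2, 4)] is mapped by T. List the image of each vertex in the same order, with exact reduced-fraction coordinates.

T1 reflect across x = 0: (3, -2) → (-3, -2); (5, 1) → (-5, 1); (-4, -3) → (4, -3); (5, -3) → (-5, -3); (-2, 4) → (2, 4)
T2 rotate counter-clockwise with cos θ = 8/17, sin θ = -15/17: (-3, -2) → (-54/17, 29/17); (-5, 1) → (-25/17, 83/17); (4, -3) → (-13/17, -84/17); (-5, -3) → (-5, 3); (2, 4) → (76/17, 2/17)
T3 rotate counter-clockwise with cos θ = -3/5, sin θ = 4/5: (-54/17, 29/17) → (46/85, -303/85); (-25/17, 83/17) → (-257/85, -349/85); (-13/17, -84/17) → (75/17, 40/17); (-5, 3) → (3/5, -29/5); (76/17, 2/17) → (-236/85, 298/85)
T4 scale by (-1, -2): (46/85, -303/85) → (-46/85, 606/85); (-257/85, -349/85) → (257/85, 698/85); (75/17, 40/17) → (-75/17, -80/17); (3/5, -29/5) → (-3/5, 58/5); (-236/85, 298/85) → (236/85, -596/85)
T5 shear: x ← x + 1/2·y: (-46/85, 606/85) → (257/85, 606/85); (257/85, 698/85) → (606/85, 698/85); (-75/17, -80/17) → (-115/17, -80/17); (-3/5, 58/5) → (26/5, 58/5); (236/85, -596/85) → (-62/85, -596/85)

image vertices: (257/85, 606/85), (606/85, 698/85), (-115/17, -80/17), (26/5, 58/5), (-62/85, -596/85)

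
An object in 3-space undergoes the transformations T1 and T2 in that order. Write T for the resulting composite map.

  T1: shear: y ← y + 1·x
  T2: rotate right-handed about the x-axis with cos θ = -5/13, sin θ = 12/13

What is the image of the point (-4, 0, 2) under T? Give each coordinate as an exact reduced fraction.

T1 shear: y ← y + 1·x: (-4, 0, 2) → (-4, -4, 2)
T2 rotate right-handed about the x-axis with cos θ = -5/13, sin θ = 12/13: (-4, -4, 2) → (-4, -4/13, -58/13)

T(p) = (-4, -4/13, -58/13)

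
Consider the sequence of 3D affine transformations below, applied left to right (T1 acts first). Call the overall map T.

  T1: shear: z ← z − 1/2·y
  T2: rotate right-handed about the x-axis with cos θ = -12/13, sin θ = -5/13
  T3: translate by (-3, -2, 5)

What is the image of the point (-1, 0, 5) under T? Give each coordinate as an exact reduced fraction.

T1 shear: z ← z − 1/2·y: (-1, 0, 5) → (-1, 0, 5)
T2 rotate right-handed about the x-axis with cos θ = -12/13, sin θ = -5/13: (-1, 0, 5) → (-1, 25/13, -60/13)
T3 translate by (-3, -2, 5): (-1, 25/13, -60/13) → (-4, -1/13, 5/13)

T(p) = (-4, -1/13, 5/13)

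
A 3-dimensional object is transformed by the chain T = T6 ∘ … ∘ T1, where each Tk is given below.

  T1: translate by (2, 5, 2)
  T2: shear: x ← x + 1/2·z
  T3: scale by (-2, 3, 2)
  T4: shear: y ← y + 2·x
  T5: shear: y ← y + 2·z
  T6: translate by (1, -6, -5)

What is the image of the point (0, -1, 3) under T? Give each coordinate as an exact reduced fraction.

T(p) = (-8, 8, 5)

T1 translate by (2, 5, 2): (0, -1, 3) → (2, 4, 5)
T2 shear: x ← x + 1/2·z: (2, 4, 5) → (9/2, 4, 5)
T3 scale by (-2, 3, 2): (9/2, 4, 5) → (-9, 12, 10)
T4 shear: y ← y + 2·x: (-9, 12, 10) → (-9, -6, 10)
T5 shear: y ← y + 2·z: (-9, -6, 10) → (-9, 14, 10)
T6 translate by (1, -6, -5): (-9, 14, 10) → (-8, 8, 5)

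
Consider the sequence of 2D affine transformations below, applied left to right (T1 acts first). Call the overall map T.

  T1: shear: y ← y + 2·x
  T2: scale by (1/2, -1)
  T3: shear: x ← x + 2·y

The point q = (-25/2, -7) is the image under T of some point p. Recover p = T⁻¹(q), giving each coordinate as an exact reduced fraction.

p = (3, 1)

T1 = [1 0 0; 2 1 0; 0 0 1]
T2·T1 = [1/2 0 0; -2 -1 0; 0 0 1]
T3·…·T1 = [-7/2 -2 0; -2 -1 0; 0 0 1]
det M = -1/2; M⁻¹ = [2 -4 0; -4 7 0; 0 0 1]
M⁻¹ · (-25/2, -7)ᵀ = (3, 1)ᵀ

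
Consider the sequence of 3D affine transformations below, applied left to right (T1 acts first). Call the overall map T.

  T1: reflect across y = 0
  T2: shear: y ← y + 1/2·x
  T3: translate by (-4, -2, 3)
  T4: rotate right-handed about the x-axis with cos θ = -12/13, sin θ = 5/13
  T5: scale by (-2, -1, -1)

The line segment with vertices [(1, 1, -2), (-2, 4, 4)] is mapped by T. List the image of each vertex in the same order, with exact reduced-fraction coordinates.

image vertices: (6, -25/13, 49/26), (12, -49/13, 119/13)

T1 reflect across y = 0: (1, 1, -2) → (1, -1, -2); (-2, 4, 4) → (-2, -4, 4)
T2 shear: y ← y + 1/2·x: (1, -1, -2) → (1, -1/2, -2); (-2, -4, 4) → (-2, -5, 4)
T3 translate by (-4, -2, 3): (1, -1/2, -2) → (-3, -5/2, 1); (-2, -5, 4) → (-6, -7, 7)
T4 rotate right-handed about the x-axis with cos θ = -12/13, sin θ = 5/13: (-3, -5/2, 1) → (-3, 25/13, -49/26); (-6, -7, 7) → (-6, 49/13, -119/13)
T5 scale by (-2, -1, -1): (-3, 25/13, -49/26) → (6, -25/13, 49/26); (-6, 49/13, -119/13) → (12, -49/13, 119/13)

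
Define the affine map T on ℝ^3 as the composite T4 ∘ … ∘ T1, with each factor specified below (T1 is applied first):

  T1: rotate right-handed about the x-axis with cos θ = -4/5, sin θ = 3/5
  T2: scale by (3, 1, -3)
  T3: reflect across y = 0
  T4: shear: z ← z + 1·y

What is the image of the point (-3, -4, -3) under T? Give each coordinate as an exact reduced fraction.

T(p) = (-9, -5, -5)

T1 rotate right-handed about the x-axis with cos θ = -4/5, sin θ = 3/5: (-3, -4, -3) → (-3, 5, 0)
T2 scale by (3, 1, -3): (-3, 5, 0) → (-9, 5, 0)
T3 reflect across y = 0: (-9, 5, 0) → (-9, -5, 0)
T4 shear: z ← z + 1·y: (-9, -5, 0) → (-9, -5, -5)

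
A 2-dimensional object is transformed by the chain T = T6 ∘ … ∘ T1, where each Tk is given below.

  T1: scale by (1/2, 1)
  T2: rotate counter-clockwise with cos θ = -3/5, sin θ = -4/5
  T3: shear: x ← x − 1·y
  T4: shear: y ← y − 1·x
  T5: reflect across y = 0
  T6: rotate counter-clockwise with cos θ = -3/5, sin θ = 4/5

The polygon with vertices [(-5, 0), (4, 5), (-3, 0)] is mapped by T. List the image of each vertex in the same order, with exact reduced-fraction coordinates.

T1 scale by (1/2, 1): (-5, 0) → (-5/2, 0); (4, 5) → (2, 5); (-3, 0) → (-3/2, 0)
T2 rotate counter-clockwise with cos θ = -3/5, sin θ = -4/5: (-5/2, 0) → (3/2, 2); (2, 5) → (14/5, -23/5); (-3/2, 0) → (9/10, 6/5)
T3 shear: x ← x − 1·y: (3/2, 2) → (-1/2, 2); (14/5, -23/5) → (37/5, -23/5); (9/10, 6/5) → (-3/10, 6/5)
T4 shear: y ← y − 1·x: (-1/2, 2) → (-1/2, 5/2); (37/5, -23/5) → (37/5, -12); (-3/10, 6/5) → (-3/10, 3/2)
T5 reflect across y = 0: (-1/2, 5/2) → (-1/2, -5/2); (37/5, -12) → (37/5, 12); (-3/10, 3/2) → (-3/10, -3/2)
T6 rotate counter-clockwise with cos θ = -3/5, sin θ = 4/5: (-1/2, -5/2) → (23/10, 11/10); (37/5, 12) → (-351/25, -32/25); (-3/10, -3/2) → (69/50, 33/50)

image vertices: (23/10, 11/10), (-351/25, -32/25), (69/50, 33/50)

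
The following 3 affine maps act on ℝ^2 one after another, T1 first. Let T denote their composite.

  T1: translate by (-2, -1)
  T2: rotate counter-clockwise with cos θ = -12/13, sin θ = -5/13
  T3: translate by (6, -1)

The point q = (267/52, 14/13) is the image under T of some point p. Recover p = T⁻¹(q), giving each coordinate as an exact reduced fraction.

p = (2, -5/4)

T1 = [1 0 -2; 0 1 -1; 0 0 1]
T2·T1 = [-12/13 5/13 19/13; -5/13 -12/13 22/13; 0 0 1]
T3·…·T1 = [-12/13 5/13 97/13; -5/13 -12/13 9/13; 0 0 1]
det M = 1; M⁻¹ = [-12/13 -5/13 93/13; 5/13 -12/13 -29/13; 0 0 1]
M⁻¹ · (267/52, 14/13)ᵀ = (2, -5/4)ᵀ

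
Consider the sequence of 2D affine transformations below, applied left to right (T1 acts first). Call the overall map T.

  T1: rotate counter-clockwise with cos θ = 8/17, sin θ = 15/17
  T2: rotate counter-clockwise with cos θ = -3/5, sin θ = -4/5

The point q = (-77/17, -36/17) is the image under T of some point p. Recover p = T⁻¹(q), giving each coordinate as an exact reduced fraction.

p = (0, -5)

T1 = [8/17 -15/17 0; 15/17 8/17 0; 0 0 1]
T2·T1 = [36/85 77/85 0; -77/85 36/85 0; 0 0 1]
det M = 1; M⁻¹ = [36/85 -77/85 0; 77/85 36/85 0; 0 0 1]
M⁻¹ · (-77/17, -36/17)ᵀ = (0, -5)ᵀ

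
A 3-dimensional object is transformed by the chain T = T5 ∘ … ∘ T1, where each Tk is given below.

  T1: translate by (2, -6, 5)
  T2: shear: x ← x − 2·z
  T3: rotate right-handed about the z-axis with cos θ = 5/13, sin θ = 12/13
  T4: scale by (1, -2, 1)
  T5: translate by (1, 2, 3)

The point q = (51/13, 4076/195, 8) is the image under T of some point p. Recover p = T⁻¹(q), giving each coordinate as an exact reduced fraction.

T1 = [1 0 0 2; 0 1 0 -6; 0 0 1 5; 0 0 0 1]
T2·T1 = [1 0 -2 -8; 0 1 0 -6; 0 0 1 5; 0 0 0 1]
T3·…·T1 = [5/13 -12/13 -10/13 32/13; 12/13 5/13 -24/13 -126/13; 0 0 1 5; 0 0 0 1]
T4·…·T1 = [5/13 -12/13 -10/13 32/13; -24/13 -10/13 48/13 252/13; 0 0 1 5; 0 0 0 1]
T5·…·T1 = [5/13 -12/13 -10/13 45/13; -24/13 -10/13 48/13 278/13; 0 0 1 8; 0 0 0 1]
det M = -2; M⁻¹ = [5/13 -6/13 2 -97/13; -12/13 -5/26 0 95/13; 0 0 1 -8; 0 0 0 1]
M⁻¹ · (51/13, 4076/195, 8)ᵀ = (2/5, -1/3, 0)ᵀ

p = (2/5, -1/3, 0)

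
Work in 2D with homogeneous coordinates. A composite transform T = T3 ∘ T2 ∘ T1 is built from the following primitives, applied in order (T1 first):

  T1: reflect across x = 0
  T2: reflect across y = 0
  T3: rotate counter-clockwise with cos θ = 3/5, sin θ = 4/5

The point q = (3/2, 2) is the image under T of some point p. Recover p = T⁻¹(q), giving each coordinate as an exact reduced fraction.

p = (-5/2, 0)

T1 = [-1 0 0; 0 1 0; 0 0 1]
T2·T1 = [-1 0 0; 0 -1 0; 0 0 1]
T3·…·T1 = [-3/5 4/5 0; -4/5 -3/5 0; 0 0 1]
det M = 1; M⁻¹ = [-3/5 -4/5 0; 4/5 -3/5 0; 0 0 1]
M⁻¹ · (3/2, 2)ᵀ = (-5/2, 0)ᵀ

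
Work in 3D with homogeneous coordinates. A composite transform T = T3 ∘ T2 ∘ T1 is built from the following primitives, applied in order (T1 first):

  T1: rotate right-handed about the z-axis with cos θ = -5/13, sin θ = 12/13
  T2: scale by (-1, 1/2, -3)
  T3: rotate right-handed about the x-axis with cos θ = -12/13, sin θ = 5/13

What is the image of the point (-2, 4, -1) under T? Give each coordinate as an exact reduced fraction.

T(p) = (38/13, 69/169, -578/169)

T1 rotate right-handed about the z-axis with cos θ = -5/13, sin θ = 12/13: (-2, 4, -1) → (-38/13, -44/13, -1)
T2 scale by (-1, 1/2, -3): (-38/13, -44/13, -1) → (38/13, -22/13, 3)
T3 rotate right-handed about the x-axis with cos θ = -12/13, sin θ = 5/13: (38/13, -22/13, 3) → (38/13, 69/169, -578/169)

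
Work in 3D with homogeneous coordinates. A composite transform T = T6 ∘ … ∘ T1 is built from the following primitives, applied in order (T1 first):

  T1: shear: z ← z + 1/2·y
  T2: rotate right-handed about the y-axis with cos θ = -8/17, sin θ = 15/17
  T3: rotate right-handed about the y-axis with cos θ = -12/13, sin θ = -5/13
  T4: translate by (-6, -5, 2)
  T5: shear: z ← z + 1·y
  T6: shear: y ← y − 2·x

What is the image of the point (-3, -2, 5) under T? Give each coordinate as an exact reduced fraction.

T(p) = (-2399/221, 3251/221, -841/221)

T1 shear: z ← z + 1/2·y: (-3, -2, 5) → (-3, -2, 4)
T2 rotate right-handed about the y-axis with cos θ = -8/17, sin θ = 15/17: (-3, -2, 4) → (84/17, -2, 13/17)
T3 rotate right-handed about the y-axis with cos θ = -12/13, sin θ = -5/13: (84/17, -2, 13/17) → (-1073/221, -2, 264/221)
T4 translate by (-6, -5, 2): (-1073/221, -2, 264/221) → (-2399/221, -7, 706/221)
T5 shear: z ← z + 1·y: (-2399/221, -7, 706/221) → (-2399/221, -7, -841/221)
T6 shear: y ← y − 2·x: (-2399/221, -7, -841/221) → (-2399/221, 3251/221, -841/221)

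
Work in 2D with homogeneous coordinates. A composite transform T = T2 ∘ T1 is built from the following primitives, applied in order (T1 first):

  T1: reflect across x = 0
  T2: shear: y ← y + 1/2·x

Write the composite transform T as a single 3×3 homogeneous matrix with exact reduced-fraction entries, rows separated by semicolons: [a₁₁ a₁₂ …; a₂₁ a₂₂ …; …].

T1 = [-1 0 0; 0 1 0; 0 0 1]
T2·T1 = [-1 0 0; -1/2 1 0; 0 0 1]

T = [-1 0 0; -1/2 1 0; 0 0 1]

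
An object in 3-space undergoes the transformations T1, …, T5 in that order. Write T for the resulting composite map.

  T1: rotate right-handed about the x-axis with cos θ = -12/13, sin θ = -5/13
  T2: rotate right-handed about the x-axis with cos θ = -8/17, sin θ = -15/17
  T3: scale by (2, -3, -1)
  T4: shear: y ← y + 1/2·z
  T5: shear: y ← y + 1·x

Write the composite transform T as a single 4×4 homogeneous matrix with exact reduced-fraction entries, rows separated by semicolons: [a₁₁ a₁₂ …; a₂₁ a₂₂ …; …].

T1 = [1 0 0 0; 0 -12/13 5/13 0; 0 -5/13 -12/13 0; 0 0 0 1]
T2·T1 = [1 0 0 0; 0 21/221 -220/221 0; 0 220/221 21/221 0; 0 0 0 1]
T3·…·T1 = [2 0 0 0; 0 -63/221 660/221 0; 0 -220/221 -21/221 0; 0 0 0 1]
T4·…·T1 = [2 0 0 0; 0 -173/221 1299/442 0; 0 -220/221 -21/221 0; 0 0 0 1]
T5·…·T1 = [2 0 0 0; 2 -173/221 1299/442 0; 0 -220/221 -21/221 0; 0 0 0 1]

T = [2 0 0 0; 2 -173/221 1299/442 0; 0 -220/221 -21/221 0; 0 0 0 1]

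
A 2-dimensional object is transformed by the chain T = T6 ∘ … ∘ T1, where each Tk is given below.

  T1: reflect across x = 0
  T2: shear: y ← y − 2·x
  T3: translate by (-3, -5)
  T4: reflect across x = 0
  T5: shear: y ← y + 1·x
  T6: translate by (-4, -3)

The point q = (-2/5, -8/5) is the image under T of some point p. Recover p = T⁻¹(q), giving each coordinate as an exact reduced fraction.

p = (3/5, 8/5)

T1 = [-1 0 0; 0 1 0; 0 0 1]
T2·T1 = [-1 0 0; 2 1 0; 0 0 1]
T3·…·T1 = [-1 0 -3; 2 1 -5; 0 0 1]
T4·…·T1 = [1 0 3; 2 1 -5; 0 0 1]
T5·…·T1 = [1 0 3; 3 1 -2; 0 0 1]
T6·…·T1 = [1 0 -1; 3 1 -5; 0 0 1]
det M = 1; M⁻¹ = [1 0 1; -3 1 2; 0 0 1]
M⁻¹ · (-2/5, -8/5)ᵀ = (3/5, 8/5)ᵀ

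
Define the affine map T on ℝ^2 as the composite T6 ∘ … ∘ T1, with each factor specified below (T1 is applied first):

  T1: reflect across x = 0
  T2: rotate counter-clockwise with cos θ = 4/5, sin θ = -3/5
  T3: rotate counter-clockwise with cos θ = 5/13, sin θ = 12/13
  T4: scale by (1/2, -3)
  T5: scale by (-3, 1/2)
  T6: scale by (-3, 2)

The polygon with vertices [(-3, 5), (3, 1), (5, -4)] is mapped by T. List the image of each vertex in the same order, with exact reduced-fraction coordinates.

T1 reflect across x = 0: (-3, 5) → (3, 5); (3, 1) → (-3, 1); (5, -4) → (-5, -4)
T2 rotate counter-clockwise with cos θ = 4/5, sin θ = -3/5: (3, 5) → (27/5, 11/5); (-3, 1) → (-9/5, 13/5); (-5, -4) → (-32/5, -1/5)
T3 rotate counter-clockwise with cos θ = 5/13, sin θ = 12/13: (27/5, 11/5) → (3/65, 379/65); (-9/5, 13/5) → (-201/65, -43/65); (-32/5, -1/5) → (-148/65, -389/65)
T4 scale by (1/2, -3): (3/65, 379/65) → (3/130, -1137/65); (-201/65, -43/65) → (-201/130, 129/65); (-148/65, -389/65) → (-74/65, 1167/65)
T5 scale by (-3, 1/2): (3/130, -1137/65) → (-9/130, -1137/130); (-201/130, 129/65) → (603/130, 129/130); (-74/65, 1167/65) → (222/65, 1167/130)
T6 scale by (-3, 2): (-9/130, -1137/130) → (27/130, -1137/65); (603/130, 129/130) → (-1809/130, 129/65); (222/65, 1167/130) → (-666/65, 1167/65)

image vertices: (27/130, -1137/65), (-1809/130, 129/65), (-666/65, 1167/65)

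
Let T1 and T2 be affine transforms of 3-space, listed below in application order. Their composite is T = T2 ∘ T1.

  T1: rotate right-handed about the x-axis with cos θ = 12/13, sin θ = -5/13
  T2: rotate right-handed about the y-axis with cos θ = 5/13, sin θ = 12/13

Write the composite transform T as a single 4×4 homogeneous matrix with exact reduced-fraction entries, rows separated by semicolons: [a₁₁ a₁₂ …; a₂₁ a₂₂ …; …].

T = [5/13 -60/169 144/169 0; 0 12/13 5/13 0; -12/13 -25/169 60/169 0; 0 0 0 1]

T1 = [1 0 0 0; 0 12/13 5/13 0; 0 -5/13 12/13 0; 0 0 0 1]
T2·T1 = [5/13 -60/169 144/169 0; 0 12/13 5/13 0; -12/13 -25/169 60/169 0; 0 0 0 1]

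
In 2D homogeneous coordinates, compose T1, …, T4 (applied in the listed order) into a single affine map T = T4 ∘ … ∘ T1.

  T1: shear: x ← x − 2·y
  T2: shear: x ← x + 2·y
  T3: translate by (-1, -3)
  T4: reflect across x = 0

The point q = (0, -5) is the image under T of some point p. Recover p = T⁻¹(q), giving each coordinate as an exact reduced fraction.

T1 = [1 -2 0; 0 1 0; 0 0 1]
T2·T1 = [1 0 0; 0 1 0; 0 0 1]
T3·…·T1 = [1 0 -1; 0 1 -3; 0 0 1]
T4·…·T1 = [-1 0 1; 0 1 -3; 0 0 1]
det M = -1; M⁻¹ = [-1 0 1; 0 1 3; 0 0 1]
M⁻¹ · (0, -5)ᵀ = (1, -2)ᵀ

p = (1, -2)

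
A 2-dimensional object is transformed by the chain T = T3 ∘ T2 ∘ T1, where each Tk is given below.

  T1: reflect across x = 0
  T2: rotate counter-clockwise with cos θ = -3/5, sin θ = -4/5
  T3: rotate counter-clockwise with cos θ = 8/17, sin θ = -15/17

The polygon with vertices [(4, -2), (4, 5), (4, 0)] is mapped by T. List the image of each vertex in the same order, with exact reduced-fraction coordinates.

image vertices: (362/85, 116/85), (271/85, -472/85), (336/85, -52/85)

T1 reflect across x = 0: (4, -2) → (-4, -2); (4, 5) → (-4, 5); (4, 0) → (-4, 0)
T2 rotate counter-clockwise with cos θ = -3/5, sin θ = -4/5: (-4, -2) → (4/5, 22/5); (-4, 5) → (32/5, 1/5); (-4, 0) → (12/5, 16/5)
T3 rotate counter-clockwise with cos θ = 8/17, sin θ = -15/17: (4/5, 22/5) → (362/85, 116/85); (32/5, 1/5) → (271/85, -472/85); (12/5, 16/5) → (336/85, -52/85)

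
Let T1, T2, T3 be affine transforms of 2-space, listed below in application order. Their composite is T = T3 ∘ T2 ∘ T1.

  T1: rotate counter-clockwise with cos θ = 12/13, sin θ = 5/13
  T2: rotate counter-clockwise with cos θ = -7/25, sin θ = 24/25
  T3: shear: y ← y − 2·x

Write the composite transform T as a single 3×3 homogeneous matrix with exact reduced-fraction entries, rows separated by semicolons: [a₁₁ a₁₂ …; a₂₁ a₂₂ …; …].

T = [-204/325 -253/325 0; 661/325 302/325 0; 0 0 1]

T1 = [12/13 -5/13 0; 5/13 12/13 0; 0 0 1]
T2·T1 = [-204/325 -253/325 0; 253/325 -204/325 0; 0 0 1]
T3·…·T1 = [-204/325 -253/325 0; 661/325 302/325 0; 0 0 1]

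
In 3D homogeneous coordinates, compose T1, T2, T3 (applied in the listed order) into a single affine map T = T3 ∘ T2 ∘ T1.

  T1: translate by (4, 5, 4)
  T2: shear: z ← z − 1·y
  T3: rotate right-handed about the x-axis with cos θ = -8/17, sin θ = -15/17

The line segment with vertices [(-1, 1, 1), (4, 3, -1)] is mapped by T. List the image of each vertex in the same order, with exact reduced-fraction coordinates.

T1 translate by (4, 5, 4): (-1, 1, 1) → (3, 6, 5); (4, 3, -1) → (8, 8, 3)
T2 shear: z ← z − 1·y: (3, 6, 5) → (3, 6, -1); (8, 8, 3) → (8, 8, -5)
T3 rotate right-handed about the x-axis with cos θ = -8/17, sin θ = -15/17: (3, 6, -1) → (3, -63/17, -82/17); (8, 8, -5) → (8, -139/17, -80/17)

image vertices: (3, -63/17, -82/17), (8, -139/17, -80/17)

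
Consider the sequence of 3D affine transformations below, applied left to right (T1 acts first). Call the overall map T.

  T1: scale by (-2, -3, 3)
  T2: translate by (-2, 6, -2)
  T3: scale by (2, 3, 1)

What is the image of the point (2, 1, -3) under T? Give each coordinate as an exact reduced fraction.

T1 scale by (-2, -3, 3): (2, 1, -3) → (-4, -3, -9)
T2 translate by (-2, 6, -2): (-4, -3, -9) → (-6, 3, -11)
T3 scale by (2, 3, 1): (-6, 3, -11) → (-12, 9, -11)

T(p) = (-12, 9, -11)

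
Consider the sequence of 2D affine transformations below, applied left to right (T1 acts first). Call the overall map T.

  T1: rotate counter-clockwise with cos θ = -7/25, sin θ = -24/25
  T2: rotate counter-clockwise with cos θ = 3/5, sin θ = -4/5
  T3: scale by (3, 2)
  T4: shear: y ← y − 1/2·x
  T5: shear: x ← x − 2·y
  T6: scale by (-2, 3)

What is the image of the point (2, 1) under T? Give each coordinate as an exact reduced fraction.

T1 rotate counter-clockwise with cos θ = -7/25, sin θ = -24/25: (2, 1) → (2/5, -11/5)
T2 rotate counter-clockwise with cos θ = 3/5, sin θ = -4/5: (2/5, -11/5) → (-38/25, -41/25)
T3 scale by (3, 2): (-38/25, -41/25) → (-114/25, -82/25)
T4 shear: y ← y − 1/2·x: (-114/25, -82/25) → (-114/25, -1)
T5 shear: x ← x − 2·y: (-114/25, -1) → (-64/25, -1)
T6 scale by (-2, 3): (-64/25, -1) → (128/25, -3)

T(p) = (128/25, -3)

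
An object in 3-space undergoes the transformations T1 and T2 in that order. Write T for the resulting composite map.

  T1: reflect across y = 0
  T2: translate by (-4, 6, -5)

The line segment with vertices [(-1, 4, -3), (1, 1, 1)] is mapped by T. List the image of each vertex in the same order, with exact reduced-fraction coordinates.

image vertices: (-5, 2, -8), (-3, 5, -4)

T1 reflect across y = 0: (-1, 4, -3) → (-1, -4, -3); (1, 1, 1) → (1, -1, 1)
T2 translate by (-4, 6, -5): (-1, -4, -3) → (-5, 2, -8); (1, -1, 1) → (-3, 5, -4)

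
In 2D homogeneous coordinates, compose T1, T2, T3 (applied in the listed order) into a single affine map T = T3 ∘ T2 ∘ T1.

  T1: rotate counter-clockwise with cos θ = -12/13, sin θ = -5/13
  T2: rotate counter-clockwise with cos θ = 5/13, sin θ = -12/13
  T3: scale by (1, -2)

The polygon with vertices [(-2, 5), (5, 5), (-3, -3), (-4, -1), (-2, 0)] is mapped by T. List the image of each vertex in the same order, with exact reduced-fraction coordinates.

T1 rotate counter-clockwise with cos θ = -12/13, sin θ = -5/13: (-2, 5) → (49/13, -50/13); (5, 5) → (-35/13, -85/13); (-3, -3) → (21/13, 51/13); (-4, -1) → (43/13, 32/13); (-2, 0) → (24/13, 10/13)
T2 rotate counter-clockwise with cos θ = 5/13, sin θ = -12/13: (49/13, -50/13) → (-355/169, -838/169); (-35/13, -85/13) → (-1195/169, -5/169); (21/13, 51/13) → (717/169, 3/169); (43/13, 32/13) → (599/169, -356/169); (24/13, 10/13) → (240/169, -238/169)
T3 scale by (1, -2): (-355/169, -838/169) → (-355/169, 1676/169); (-1195/169, -5/169) → (-1195/169, 10/169); (717/169, 3/169) → (717/169, -6/169); (599/169, -356/169) → (599/169, 712/169); (240/169, -238/169) → (240/169, 476/169)

image vertices: (-355/169, 1676/169), (-1195/169, 10/169), (717/169, -6/169), (599/169, 712/169), (240/169, 476/169)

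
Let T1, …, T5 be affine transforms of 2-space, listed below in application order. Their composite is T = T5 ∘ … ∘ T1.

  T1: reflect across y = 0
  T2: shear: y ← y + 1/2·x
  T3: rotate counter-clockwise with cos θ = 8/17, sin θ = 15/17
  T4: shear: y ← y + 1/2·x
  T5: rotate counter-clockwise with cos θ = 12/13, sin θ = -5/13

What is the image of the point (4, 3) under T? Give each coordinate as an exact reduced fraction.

T(p) = (1883/442, 671/221)

T1 reflect across y = 0: (4, 3) → (4, -3)
T2 shear: y ← y + 1/2·x: (4, -3) → (4, -1)
T3 rotate counter-clockwise with cos θ = 8/17, sin θ = 15/17: (4, -1) → (47/17, 52/17)
T4 shear: y ← y + 1/2·x: (47/17, 52/17) → (47/17, 151/34)
T5 rotate counter-clockwise with cos θ = 12/13, sin θ = -5/13: (47/17, 151/34) → (1883/442, 671/221)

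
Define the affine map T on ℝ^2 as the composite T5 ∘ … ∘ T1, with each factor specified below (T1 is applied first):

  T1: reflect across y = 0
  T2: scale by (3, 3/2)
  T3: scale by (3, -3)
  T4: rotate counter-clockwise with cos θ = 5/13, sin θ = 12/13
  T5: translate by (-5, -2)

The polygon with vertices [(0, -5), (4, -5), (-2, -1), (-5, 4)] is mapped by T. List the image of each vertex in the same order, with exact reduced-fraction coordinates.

T1 reflect across y = 0: (0, -5) → (0, 5); (4, -5) → (4, 5); (-2, -1) → (-2, 1); (-5, 4) → (-5, -4)
T2 scale by (3, 3/2): (0, 5) → (0, 15/2); (4, 5) → (12, 15/2); (-2, 1) → (-6, 3/2); (-5, -4) → (-15, -6)
T3 scale by (3, -3): (0, 15/2) → (0, -45/2); (12, 15/2) → (36, -45/2); (-6, 3/2) → (-18, -9/2); (-15, -6) → (-45, 18)
T4 rotate counter-clockwise with cos θ = 5/13, sin θ = 12/13: (0, -45/2) → (270/13, -225/26); (36, -45/2) → (450/13, 639/26); (-18, -9/2) → (-36/13, -477/26); (-45, 18) → (-441/13, -450/13)
T5 translate by (-5, -2): (270/13, -225/26) → (205/13, -277/26); (450/13, 639/26) → (385/13, 587/26); (-36/13, -477/26) → (-101/13, -529/26); (-441/13, -450/13) → (-506/13, -476/13)

image vertices: (205/13, -277/26), (385/13, 587/26), (-101/13, -529/26), (-506/13, -476/13)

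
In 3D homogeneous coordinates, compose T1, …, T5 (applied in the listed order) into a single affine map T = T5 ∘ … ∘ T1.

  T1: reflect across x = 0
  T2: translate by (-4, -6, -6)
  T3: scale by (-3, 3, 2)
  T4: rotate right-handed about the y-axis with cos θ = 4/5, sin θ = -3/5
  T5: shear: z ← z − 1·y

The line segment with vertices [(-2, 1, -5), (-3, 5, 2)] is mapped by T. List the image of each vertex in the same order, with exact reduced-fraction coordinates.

T1 reflect across x = 0: (-2, 1, -5) → (2, 1, -5); (-3, 5, 2) → (3, 5, 2)
T2 translate by (-4, -6, -6): (2, 1, -5) → (-2, -5, -11); (3, 5, 2) → (-1, -1, -4)
T3 scale by (-3, 3, 2): (-2, -5, -11) → (6, -15, -22); (-1, -1, -4) → (3, -3, -8)
T4 rotate right-handed about the y-axis with cos θ = 4/5, sin θ = -3/5: (6, -15, -22) → (18, -15, -14); (3, -3, -8) → (36/5, -3, -23/5)
T5 shear: z ← z − 1·y: (18, -15, -14) → (18, -15, 1); (36/5, -3, -23/5) → (36/5, -3, -8/5)

image vertices: (18, -15, 1), (36/5, -3, -8/5)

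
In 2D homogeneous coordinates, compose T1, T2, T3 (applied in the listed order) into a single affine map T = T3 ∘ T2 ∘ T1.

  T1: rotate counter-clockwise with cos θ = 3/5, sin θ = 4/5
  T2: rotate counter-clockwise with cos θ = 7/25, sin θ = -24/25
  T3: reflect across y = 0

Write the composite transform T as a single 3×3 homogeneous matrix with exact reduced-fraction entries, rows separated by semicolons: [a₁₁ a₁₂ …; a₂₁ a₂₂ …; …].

T = [117/125 44/125 0; 44/125 -117/125 0; 0 0 1]

T1 = [3/5 -4/5 0; 4/5 3/5 0; 0 0 1]
T2·T1 = [117/125 44/125 0; -44/125 117/125 0; 0 0 1]
T3·…·T1 = [117/125 44/125 0; 44/125 -117/125 0; 0 0 1]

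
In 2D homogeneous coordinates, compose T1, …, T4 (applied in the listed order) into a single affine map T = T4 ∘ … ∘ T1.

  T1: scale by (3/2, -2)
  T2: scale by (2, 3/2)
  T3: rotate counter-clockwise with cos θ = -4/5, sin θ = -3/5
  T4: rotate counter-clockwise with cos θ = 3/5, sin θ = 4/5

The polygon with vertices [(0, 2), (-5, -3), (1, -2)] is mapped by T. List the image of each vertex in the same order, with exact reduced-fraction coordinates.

image vertices: (-6, 0), (9, 15), (6, -3)

T1 scale by (3/2, -2): (0, 2) → (0, -4); (-5, -3) → (-15/2, 6); (1, -2) → (3/2, 4)
T2 scale by (2, 3/2): (0, -4) → (0, -6); (-15/2, 6) → (-15, 9); (3/2, 4) → (3, 6)
T3 rotate counter-clockwise with cos θ = -4/5, sin θ = -3/5: (0, -6) → (-18/5, 24/5); (-15, 9) → (87/5, 9/5); (3, 6) → (6/5, -33/5)
T4 rotate counter-clockwise with cos θ = 3/5, sin θ = 4/5: (-18/5, 24/5) → (-6, 0); (87/5, 9/5) → (9, 15); (6/5, -33/5) → (6, -3)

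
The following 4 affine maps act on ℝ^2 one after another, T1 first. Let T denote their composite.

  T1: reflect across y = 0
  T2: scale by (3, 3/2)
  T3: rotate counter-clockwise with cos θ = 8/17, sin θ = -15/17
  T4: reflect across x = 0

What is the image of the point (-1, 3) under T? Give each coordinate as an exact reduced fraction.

T1 reflect across y = 0: (-1, 3) → (-1, -3)
T2 scale by (3, 3/2): (-1, -3) → (-3, -9/2)
T3 rotate counter-clockwise with cos θ = 8/17, sin θ = -15/17: (-3, -9/2) → (-183/34, 9/17)
T4 reflect across x = 0: (-183/34, 9/17) → (183/34, 9/17)

T(p) = (183/34, 9/17)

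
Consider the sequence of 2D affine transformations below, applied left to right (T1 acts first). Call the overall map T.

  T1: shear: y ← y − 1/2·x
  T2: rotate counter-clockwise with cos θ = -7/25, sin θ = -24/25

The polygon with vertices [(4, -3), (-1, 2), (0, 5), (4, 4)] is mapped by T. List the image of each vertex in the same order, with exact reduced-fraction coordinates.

image vertices: (-148/25, -61/25), (67/25, 13/50), (24/5, -7/5), (4/5, -22/5)

T1 shear: y ← y − 1/2·x: (4, -3) → (4, -5); (-1, 2) → (-1, 5/2); (0, 5) → (0, 5); (4, 4) → (4, 2)
T2 rotate counter-clockwise with cos θ = -7/25, sin θ = -24/25: (4, -5) → (-148/25, -61/25); (-1, 5/2) → (67/25, 13/50); (0, 5) → (24/5, -7/5); (4, 2) → (4/5, -22/5)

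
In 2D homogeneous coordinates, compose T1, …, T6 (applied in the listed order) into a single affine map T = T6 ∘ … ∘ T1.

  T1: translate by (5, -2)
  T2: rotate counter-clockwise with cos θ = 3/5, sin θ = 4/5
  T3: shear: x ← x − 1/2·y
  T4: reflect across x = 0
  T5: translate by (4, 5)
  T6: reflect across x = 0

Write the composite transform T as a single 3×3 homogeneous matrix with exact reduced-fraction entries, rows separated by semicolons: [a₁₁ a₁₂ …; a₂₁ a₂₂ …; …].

T1 = [1 0 5; 0 1 -2; 0 0 1]
T2·T1 = [3/5 -4/5 23/5; 4/5 3/5 14/5; 0 0 1]
T3·…·T1 = [1/5 -11/10 16/5; 4/5 3/5 14/5; 0 0 1]
T4·…·T1 = [-1/5 11/10 -16/5; 4/5 3/5 14/5; 0 0 1]
T5·…·T1 = [-1/5 11/10 4/5; 4/5 3/5 39/5; 0 0 1]
T6·…·T1 = [1/5 -11/10 -4/5; 4/5 3/5 39/5; 0 0 1]

T = [1/5 -11/10 -4/5; 4/5 3/5 39/5; 0 0 1]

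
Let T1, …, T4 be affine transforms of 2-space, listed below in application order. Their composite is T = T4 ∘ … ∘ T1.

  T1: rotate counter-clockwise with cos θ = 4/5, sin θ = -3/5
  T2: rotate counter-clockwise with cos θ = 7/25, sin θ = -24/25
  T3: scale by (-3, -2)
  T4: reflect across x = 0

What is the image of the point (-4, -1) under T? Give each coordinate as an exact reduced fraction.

T(p) = (177/125, -1024/125)

T1 rotate counter-clockwise with cos θ = 4/5, sin θ = -3/5: (-4, -1) → (-19/5, 8/5)
T2 rotate counter-clockwise with cos θ = 7/25, sin θ = -24/25: (-19/5, 8/5) → (59/125, 512/125)
T3 scale by (-3, -2): (59/125, 512/125) → (-177/125, -1024/125)
T4 reflect across x = 0: (-177/125, -1024/125) → (177/125, -1024/125)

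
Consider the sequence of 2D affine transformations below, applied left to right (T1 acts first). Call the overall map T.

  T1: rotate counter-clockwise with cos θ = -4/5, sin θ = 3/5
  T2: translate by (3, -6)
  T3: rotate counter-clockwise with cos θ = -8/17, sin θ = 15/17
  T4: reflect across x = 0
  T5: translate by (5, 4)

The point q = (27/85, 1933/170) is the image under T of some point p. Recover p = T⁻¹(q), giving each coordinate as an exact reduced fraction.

p = (-2, 1/2)

T1 = [-4/5 -3/5 0; 3/5 -4/5 0; 0 0 1]
T2·T1 = [-4/5 -3/5 3; 3/5 -4/5 -6; 0 0 1]
T3·…·T1 = [-13/85 84/85 66/17; -84/85 -13/85 93/17; 0 0 1]
T4·…·T1 = [13/85 -84/85 -66/17; -84/85 -13/85 93/17; 0 0 1]
T5·…·T1 = [13/85 -84/85 19/17; -84/85 -13/85 161/17; 0 0 1]
det M = -1; M⁻¹ = [13/85 -84/85 781/85; -84/85 -13/85 217/85; 0 0 1]
M⁻¹ · (27/85, 1933/170)ᵀ = (-2, 1/2)ᵀ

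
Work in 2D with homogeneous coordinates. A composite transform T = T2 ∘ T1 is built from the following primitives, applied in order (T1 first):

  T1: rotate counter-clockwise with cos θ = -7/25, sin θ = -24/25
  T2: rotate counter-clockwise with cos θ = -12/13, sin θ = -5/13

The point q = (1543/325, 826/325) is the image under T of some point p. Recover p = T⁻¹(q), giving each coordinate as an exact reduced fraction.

T1 = [-7/25 24/25 0; -24/25 -7/25 0; 0 0 1]
T2·T1 = [-36/325 -323/325 0; 323/325 -36/325 0; 0 0 1]
det M = 1; M⁻¹ = [-36/325 323/325 0; -323/325 -36/325 0; 0 0 1]
M⁻¹ · (1543/325, 826/325)ᵀ = (2, -5)ᵀ

p = (2, -5)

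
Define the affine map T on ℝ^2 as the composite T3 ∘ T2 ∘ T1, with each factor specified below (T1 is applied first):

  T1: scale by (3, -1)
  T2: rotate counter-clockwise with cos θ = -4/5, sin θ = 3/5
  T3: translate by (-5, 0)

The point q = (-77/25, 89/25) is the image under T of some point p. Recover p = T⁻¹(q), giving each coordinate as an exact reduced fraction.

p = (1/5, 4)

T1 = [3 0 0; 0 -1 0; 0 0 1]
T2·T1 = [-12/5 3/5 0; 9/5 4/5 0; 0 0 1]
T3·…·T1 = [-12/5 3/5 -5; 9/5 4/5 0; 0 0 1]
det M = -3; M⁻¹ = [-4/15 1/5 -4/3; 3/5 4/5 3; 0 0 1]
M⁻¹ · (-77/25, 89/25)ᵀ = (1/5, 4)ᵀ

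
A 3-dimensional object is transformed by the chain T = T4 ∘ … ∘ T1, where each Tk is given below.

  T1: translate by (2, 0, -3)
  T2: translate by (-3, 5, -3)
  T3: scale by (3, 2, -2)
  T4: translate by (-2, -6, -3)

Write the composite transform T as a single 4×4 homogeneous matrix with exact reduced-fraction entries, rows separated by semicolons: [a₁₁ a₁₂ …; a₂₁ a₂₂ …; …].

T1 = [1 0 0 2; 0 1 0 0; 0 0 1 -3; 0 0 0 1]
T2·T1 = [1 0 0 -1; 0 1 0 5; 0 0 1 -6; 0 0 0 1]
T3·…·T1 = [3 0 0 -3; 0 2 0 10; 0 0 -2 12; 0 0 0 1]
T4·…·T1 = [3 0 0 -5; 0 2 0 4; 0 0 -2 9; 0 0 0 1]

T = [3 0 0 -5; 0 2 0 4; 0 0 -2 9; 0 0 0 1]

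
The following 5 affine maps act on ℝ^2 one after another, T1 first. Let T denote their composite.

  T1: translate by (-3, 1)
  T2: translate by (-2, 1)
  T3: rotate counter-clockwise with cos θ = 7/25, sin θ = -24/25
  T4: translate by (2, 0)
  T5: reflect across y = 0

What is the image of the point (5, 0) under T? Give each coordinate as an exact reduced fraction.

T1 translate by (-3, 1): (5, 0) → (2, 1)
T2 translate by (-2, 1): (2, 1) → (0, 2)
T3 rotate counter-clockwise with cos θ = 7/25, sin θ = -24/25: (0, 2) → (48/25, 14/25)
T4 translate by (2, 0): (48/25, 14/25) → (98/25, 14/25)
T5 reflect across y = 0: (98/25, 14/25) → (98/25, -14/25)

T(p) = (98/25, -14/25)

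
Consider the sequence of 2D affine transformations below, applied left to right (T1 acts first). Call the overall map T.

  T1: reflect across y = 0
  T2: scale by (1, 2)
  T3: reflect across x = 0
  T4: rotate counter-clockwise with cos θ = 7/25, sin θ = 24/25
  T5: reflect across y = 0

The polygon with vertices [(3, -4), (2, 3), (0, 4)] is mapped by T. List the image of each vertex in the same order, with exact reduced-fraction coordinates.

image vertices: (-213/25, 16/25), (26/5, 18/5), (192/25, 56/25)

T1 reflect across y = 0: (3, -4) → (3, 4); (2, 3) → (2, -3); (0, 4) → (0, -4)
T2 scale by (1, 2): (3, 4) → (3, 8); (2, -3) → (2, -6); (0, -4) → (0, -8)
T3 reflect across x = 0: (3, 8) → (-3, 8); (2, -6) → (-2, -6); (0, -8) → (0, -8)
T4 rotate counter-clockwise with cos θ = 7/25, sin θ = 24/25: (-3, 8) → (-213/25, -16/25); (-2, -6) → (26/5, -18/5); (0, -8) → (192/25, -56/25)
T5 reflect across y = 0: (-213/25, -16/25) → (-213/25, 16/25); (26/5, -18/5) → (26/5, 18/5); (192/25, -56/25) → (192/25, 56/25)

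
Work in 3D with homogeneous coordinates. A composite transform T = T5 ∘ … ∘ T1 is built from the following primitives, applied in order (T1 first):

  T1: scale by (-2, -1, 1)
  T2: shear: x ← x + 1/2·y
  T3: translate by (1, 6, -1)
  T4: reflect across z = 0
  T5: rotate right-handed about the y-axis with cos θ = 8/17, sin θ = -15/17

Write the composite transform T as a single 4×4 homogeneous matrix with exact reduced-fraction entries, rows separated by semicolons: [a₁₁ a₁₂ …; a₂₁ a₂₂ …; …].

T = [-16/17 -4/17 15/17 -7/17; 0 -1 0 6; -30/17 -15/34 -8/17 23/17; 0 0 0 1]

T1 = [-2 0 0 0; 0 -1 0 0; 0 0 1 0; 0 0 0 1]
T2·T1 = [-2 -1/2 0 0; 0 -1 0 0; 0 0 1 0; 0 0 0 1]
T3·…·T1 = [-2 -1/2 0 1; 0 -1 0 6; 0 0 1 -1; 0 0 0 1]
T4·…·T1 = [-2 -1/2 0 1; 0 -1 0 6; 0 0 -1 1; 0 0 0 1]
T5·…·T1 = [-16/17 -4/17 15/17 -7/17; 0 -1 0 6; -30/17 -15/34 -8/17 23/17; 0 0 0 1]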